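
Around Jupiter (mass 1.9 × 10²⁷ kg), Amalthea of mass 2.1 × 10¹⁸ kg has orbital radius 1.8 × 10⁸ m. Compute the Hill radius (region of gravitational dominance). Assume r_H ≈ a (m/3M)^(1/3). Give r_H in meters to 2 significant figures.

1.3 × 10⁵ m

r_H ≈ a (m/3M)^(1/3)
    = (1.8 × 10⁸) × (2.1 × 10¹⁸ / (3 × 1.9 × 10²⁷))^(1/3)
    = 1.3 × 10⁵ m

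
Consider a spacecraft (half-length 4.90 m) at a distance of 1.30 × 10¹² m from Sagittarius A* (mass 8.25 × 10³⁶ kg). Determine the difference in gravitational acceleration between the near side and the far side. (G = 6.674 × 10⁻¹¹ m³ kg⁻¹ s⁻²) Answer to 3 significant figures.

Δg = 4GMr/d³
   = 4 × (6.674 × 10⁻¹¹) × (8.25 × 10³⁶) × (4.90) / (1.30 × 10¹²)³
   = 4.91 × 10⁻⁹ m/s²

4.91 × 10⁻⁹ m/s²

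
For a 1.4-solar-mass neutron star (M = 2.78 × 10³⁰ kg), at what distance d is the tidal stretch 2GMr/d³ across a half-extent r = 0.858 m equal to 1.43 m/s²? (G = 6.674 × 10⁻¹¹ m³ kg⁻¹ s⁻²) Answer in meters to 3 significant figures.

6.06 × 10⁶ m

2GMr/d³ = a_tidal  ⇒  d = (2GMr / a_tidal)^(1/3)
d = (2 × 6.674×10⁻¹¹ × (2.78 × 10³⁰) × (0.858) / (1.43))^(1/3)
  = 6.06 × 10⁶ m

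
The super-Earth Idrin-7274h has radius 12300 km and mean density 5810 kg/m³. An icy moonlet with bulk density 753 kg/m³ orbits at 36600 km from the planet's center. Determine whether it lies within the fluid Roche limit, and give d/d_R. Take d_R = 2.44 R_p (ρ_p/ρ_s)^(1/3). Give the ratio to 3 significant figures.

inside; d/d_R ≈ 0.617

d_R = 2.44 × (12300 km) × (5810/753)^(1/3) = 59300 km
d/d_R = (36600) / (59300) = 0.617
Since d/d_R < 1, the body is inside the Roche limit.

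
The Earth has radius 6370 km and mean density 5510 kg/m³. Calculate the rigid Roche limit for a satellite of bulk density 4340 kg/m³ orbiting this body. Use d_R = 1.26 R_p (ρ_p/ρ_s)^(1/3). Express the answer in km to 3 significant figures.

8690 km

d_R = 1.26 × 6370 km × (5510/4340)^(1/3)
    = 8690 km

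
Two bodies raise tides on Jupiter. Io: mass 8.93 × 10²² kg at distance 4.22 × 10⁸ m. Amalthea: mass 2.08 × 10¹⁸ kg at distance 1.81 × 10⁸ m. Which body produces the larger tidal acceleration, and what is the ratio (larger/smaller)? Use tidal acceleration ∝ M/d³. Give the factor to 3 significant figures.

Tidal acceleration ∝ M/d³, so compare M/d³ for each.
Io: (8.93 × 10²²) / (4.22 × 10⁸)³ = 1.188 × 10⁻³
Amalthea: (2.08 × 10¹⁸) / (1.81 × 10⁸)³ = 3.508 × 10⁻⁷
Ratio (larger/smaller) = 3390

Io, by a factor of ≈ 3390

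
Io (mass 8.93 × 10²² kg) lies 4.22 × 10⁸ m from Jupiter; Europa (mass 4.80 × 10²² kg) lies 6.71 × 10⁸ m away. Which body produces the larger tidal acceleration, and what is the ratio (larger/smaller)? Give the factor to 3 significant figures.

Io, by a factor of ≈ 7.48

The tide-raising term goes as M/d³ (the gradient of a 1/d² field).
Io: (8.93 × 10²²) / (4.22 × 10⁸)³ = 1.188 × 10⁻³
Europa: (4.80 × 10²²) / (6.71 × 10⁸)³ = 1.589 × 10⁻⁴
Ratio (larger/smaller) = 7.48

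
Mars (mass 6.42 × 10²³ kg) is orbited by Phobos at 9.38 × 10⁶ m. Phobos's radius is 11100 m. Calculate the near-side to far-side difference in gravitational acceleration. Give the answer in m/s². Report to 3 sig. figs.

Differencing GM/(d−r)² and GM/(d+r)² to first order in r/d gives 4GMr/d³.
a_tidal = 4GMr/d³
        = 4 × (6.674 × 10⁻¹¹) × (6.42 × 10²³) × (11100) / (9.38 × 10⁶)³
        = 2.31 × 10⁻³ m/s²

2.31 × 10⁻³ m/s²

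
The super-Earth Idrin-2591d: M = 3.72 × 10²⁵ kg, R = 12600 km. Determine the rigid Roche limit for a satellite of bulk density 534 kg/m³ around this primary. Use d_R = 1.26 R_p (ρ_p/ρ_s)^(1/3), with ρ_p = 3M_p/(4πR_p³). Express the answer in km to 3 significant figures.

ρ_p = 3M_p/(4πR_p³) = 3 × (3.72 × 10²⁵) / (4π × (1.26 × 10⁷ m)³) = 4440 kg/m³
d_R = 1.26 × 12600 km × (4440/534)^(1/3)
    = 32200 km

32200 km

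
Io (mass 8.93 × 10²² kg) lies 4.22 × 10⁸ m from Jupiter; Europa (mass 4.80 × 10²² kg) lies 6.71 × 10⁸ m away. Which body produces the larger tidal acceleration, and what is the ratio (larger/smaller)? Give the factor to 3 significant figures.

Io, by a factor of ≈ 7.48

Tidal acceleration ∝ M/d³, so compare M/d³ for each.
Io: (8.93 × 10²²) / (4.22 × 10⁸)³ = 1.188 × 10⁻³
Europa: (4.80 × 10²²) / (6.71 × 10⁸)³ = 1.589 × 10⁻⁴
Ratio (larger/smaller) = 7.48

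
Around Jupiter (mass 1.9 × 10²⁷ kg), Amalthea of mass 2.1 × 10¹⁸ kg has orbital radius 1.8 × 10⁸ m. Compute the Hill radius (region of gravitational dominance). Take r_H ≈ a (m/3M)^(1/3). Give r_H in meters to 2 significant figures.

1.3 × 10⁵ m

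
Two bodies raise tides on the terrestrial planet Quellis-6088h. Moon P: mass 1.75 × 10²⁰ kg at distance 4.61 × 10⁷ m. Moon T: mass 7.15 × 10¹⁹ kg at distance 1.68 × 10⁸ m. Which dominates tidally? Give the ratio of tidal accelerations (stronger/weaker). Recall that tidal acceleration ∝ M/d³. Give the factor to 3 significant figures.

The tide-raising term goes as M/d³ (the gradient of a 1/d² field).
Moon P: (1.75 × 10²⁰) / (4.61 × 10⁷)³ = 1.786 × 10⁻³
Moon T: (7.15 × 10¹⁹) / (1.68 × 10⁸)³ = 1.508 × 10⁻⁵
Ratio (larger/smaller) = 118

Moon P, by a factor of ≈ 118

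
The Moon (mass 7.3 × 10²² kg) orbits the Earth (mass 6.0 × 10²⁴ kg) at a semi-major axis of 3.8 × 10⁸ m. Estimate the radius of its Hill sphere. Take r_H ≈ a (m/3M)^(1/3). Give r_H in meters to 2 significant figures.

6.1 × 10⁷ m

r_H ≈ a (m/3M)^(1/3)
    = (3.8 × 10⁸) × (7.3 × 10²² / (3 × 6.0 × 10²⁴))^(1/3)
    = 6.1 × 10⁷ m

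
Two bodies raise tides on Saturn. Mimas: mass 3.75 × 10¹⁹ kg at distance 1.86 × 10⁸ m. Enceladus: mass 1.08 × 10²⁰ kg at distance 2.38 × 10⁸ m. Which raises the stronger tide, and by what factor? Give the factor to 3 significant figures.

Enceladus, by a factor of ≈ 1.37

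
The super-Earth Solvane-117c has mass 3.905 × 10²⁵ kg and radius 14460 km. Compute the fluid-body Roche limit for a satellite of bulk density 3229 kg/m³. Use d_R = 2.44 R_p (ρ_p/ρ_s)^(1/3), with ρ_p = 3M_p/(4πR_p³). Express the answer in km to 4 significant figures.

ρ_p = 3M_p/(4πR_p³) = 3 × (3.905 × 10²⁵) / (4π × (1.446 × 10⁷ m)³) = 3083 kg/m³
d_R = 2.44 × 14460 km × (3083/3229)^(1/3)
    = 34740 km

34740 km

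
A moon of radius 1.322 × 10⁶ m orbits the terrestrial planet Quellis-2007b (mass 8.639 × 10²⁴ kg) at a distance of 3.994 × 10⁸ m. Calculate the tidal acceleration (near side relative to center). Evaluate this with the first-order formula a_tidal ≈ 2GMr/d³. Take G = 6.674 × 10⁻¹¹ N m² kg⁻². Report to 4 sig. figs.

Since r ≪ d, expand the inverse-square field across one radius to get the leading 2GMr/d³ term.
Δa = 2GMr/d³
   = 2 × (6.674 × 10⁻¹¹) × (8.639 × 10²⁴) × (1.322 × 10⁶) / (3.994 × 10⁸)³
   = 2.393 × 10⁻⁵ m/s²

2.393 × 10⁻⁵ m/s²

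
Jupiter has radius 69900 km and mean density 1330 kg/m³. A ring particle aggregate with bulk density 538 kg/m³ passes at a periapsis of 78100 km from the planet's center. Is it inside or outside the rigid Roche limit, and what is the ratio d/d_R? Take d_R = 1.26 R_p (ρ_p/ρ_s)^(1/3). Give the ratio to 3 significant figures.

inside; d/d_R ≈ 0.656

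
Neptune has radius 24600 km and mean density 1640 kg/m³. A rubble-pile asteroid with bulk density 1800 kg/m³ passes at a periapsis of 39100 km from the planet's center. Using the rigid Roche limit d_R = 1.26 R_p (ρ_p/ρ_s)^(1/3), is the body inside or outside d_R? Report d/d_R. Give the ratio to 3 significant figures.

d_R = 1.26 × (24600 km) × (1640/1800)^(1/3) = 30050 km
d/d_R = (39100) / (30050) = 1.30
Since d/d_R > 1, the body is outside the Roche limit.

outside; d/d_R ≈ 1.30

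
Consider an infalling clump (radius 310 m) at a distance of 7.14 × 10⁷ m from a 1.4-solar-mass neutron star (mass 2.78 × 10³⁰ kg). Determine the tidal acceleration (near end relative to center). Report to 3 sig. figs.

3.16 × 10⁻¹ m/s²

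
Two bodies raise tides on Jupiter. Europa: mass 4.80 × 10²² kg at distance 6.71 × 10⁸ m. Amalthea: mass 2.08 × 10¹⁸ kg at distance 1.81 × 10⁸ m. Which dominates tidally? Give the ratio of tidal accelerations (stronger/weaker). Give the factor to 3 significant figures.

Europa, by a factor of ≈ 453

The tide-raising term goes as M/d³ (the gradient of a 1/d² field).
Europa: (4.80 × 10²²) / (6.71 × 10⁸)³ = 1.589 × 10⁻⁴
Amalthea: (2.08 × 10¹⁸) / (1.81 × 10⁸)³ = 3.508 × 10⁻⁷
Ratio (larger/smaller) = 453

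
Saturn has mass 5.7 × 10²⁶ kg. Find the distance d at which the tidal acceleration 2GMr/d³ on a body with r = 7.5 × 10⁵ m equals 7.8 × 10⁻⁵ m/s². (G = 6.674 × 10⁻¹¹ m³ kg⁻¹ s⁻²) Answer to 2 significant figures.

9.0 × 10⁸ m

2GMr/d³ = a_tidal  ⇒  d = (2GMr / a_tidal)^(1/3)
d = (2 × 6.674×10⁻¹¹ × (5.7 × 10²⁶) × (7.5 × 10⁵) / (7.8 × 10⁻⁵))^(1/3)
  = 9.0 × 10⁸ m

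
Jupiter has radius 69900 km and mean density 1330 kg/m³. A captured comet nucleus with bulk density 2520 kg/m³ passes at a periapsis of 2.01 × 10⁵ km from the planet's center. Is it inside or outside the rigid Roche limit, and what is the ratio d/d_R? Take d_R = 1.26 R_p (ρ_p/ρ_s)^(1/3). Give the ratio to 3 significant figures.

d_R = 1.26 × (69900 km) × (1330/2520)^(1/3) = 71180 km
d/d_R = (2.01 × 10⁵) / (71180) = 2.82
Since d/d_R > 1, the body is outside the Roche limit.

outside; d/d_R ≈ 2.82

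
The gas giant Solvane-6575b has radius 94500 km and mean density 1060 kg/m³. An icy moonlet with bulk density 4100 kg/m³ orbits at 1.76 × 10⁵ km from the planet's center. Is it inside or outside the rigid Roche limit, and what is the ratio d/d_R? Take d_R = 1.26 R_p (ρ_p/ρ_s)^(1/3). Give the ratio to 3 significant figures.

outside; d/d_R ≈ 2.32

d_R = 1.26 × (94500 km) × (1060/4100)^(1/3) = 75850 km
d/d_R = (1.76 × 10⁵) / (75850) = 2.32
Since d/d_R > 1, the body is outside the Roche limit.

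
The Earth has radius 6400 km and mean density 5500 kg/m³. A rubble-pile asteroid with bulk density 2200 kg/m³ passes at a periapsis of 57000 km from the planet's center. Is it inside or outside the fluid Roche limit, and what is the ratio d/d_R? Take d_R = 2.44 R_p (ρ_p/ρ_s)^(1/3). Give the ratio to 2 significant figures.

d_R = 2.44 × (6400 km) × (5500/2200)^(1/3) = 21190 km
d/d_R = (57000) / (21190) = 2.7
Since d/d_R > 1, the body is outside the Roche limit.

outside; d/d_R ≈ 2.7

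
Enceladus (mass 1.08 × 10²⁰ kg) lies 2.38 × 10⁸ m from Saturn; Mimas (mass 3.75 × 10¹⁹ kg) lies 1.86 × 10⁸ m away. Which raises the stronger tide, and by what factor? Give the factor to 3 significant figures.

Enceladus, by a factor of ≈ 1.37

Compare M/d³ for the two perturbers:
Enceladus: (1.08 × 10²⁰) / (2.38 × 10⁸)³ = 8.011 × 10⁻⁶
Mimas: (3.75 × 10¹⁹) / (1.86 × 10⁸)³ = 5.828 × 10⁻⁶
Ratio (larger/smaller) = 1.37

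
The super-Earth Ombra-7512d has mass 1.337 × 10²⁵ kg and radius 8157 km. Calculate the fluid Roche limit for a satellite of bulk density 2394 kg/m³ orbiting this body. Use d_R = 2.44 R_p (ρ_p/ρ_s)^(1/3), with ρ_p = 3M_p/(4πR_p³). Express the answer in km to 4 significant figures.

ρ_p = 3M_p/(4πR_p³) = 3 × (1.337 × 10²⁵) / (4π × (8.157 × 10⁶ m)³) = 5881 kg/m³
d_R = 2.44 × 8157 km × (5881/2394)^(1/3)
    = 26860 km

26860 km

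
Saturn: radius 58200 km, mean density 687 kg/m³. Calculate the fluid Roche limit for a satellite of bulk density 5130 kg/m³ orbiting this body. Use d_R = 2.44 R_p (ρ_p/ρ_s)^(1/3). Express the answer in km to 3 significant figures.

d_R = 2.44 × 58200 km × (687/5130)^(1/3)
    = 72700 km

72700 km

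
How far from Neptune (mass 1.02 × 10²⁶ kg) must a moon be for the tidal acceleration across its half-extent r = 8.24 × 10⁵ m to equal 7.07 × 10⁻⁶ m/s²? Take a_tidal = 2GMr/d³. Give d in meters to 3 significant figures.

1.17 × 10⁹ m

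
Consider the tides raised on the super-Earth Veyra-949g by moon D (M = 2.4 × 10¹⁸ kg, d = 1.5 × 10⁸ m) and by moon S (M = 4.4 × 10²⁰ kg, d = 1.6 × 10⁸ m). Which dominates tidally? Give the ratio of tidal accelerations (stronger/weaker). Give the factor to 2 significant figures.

Compare M/d³ for the two perturbers:
Moon D: (2.4 × 10¹⁸) / (1.5 × 10⁸)³ = 7.111 × 10⁻⁷
Moon S: (4.4 × 10²⁰) / (1.6 × 10⁸)³ = 1.074 × 10⁻⁴
Ratio (larger/smaller) = 150

Moon S, by a factor of ≈ 150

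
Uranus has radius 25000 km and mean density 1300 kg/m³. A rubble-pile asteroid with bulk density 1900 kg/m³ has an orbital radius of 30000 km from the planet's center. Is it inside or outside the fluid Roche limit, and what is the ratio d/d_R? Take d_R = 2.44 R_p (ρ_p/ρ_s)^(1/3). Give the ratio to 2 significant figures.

d_R = 2.44 × (25000 km) × (1300/1900)^(1/3) = 53750 km
d/d_R = (30000) / (53750) = 0.56
Since d/d_R < 1, the body is inside the Roche limit.

inside; d/d_R ≈ 0.56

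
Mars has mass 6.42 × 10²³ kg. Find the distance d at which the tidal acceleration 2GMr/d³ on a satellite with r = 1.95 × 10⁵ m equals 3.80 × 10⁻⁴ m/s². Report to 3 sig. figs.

2GMr/d³ = a_tidal  ⇒  d = (2GMr / a_tidal)^(1/3)
d = (2 × 6.674×10⁻¹¹ × (6.42 × 10²³) × (1.95 × 10⁵) / (3.80 × 10⁻⁴))^(1/3)
  = 3.53 × 10⁷ m

3.53 × 10⁷ m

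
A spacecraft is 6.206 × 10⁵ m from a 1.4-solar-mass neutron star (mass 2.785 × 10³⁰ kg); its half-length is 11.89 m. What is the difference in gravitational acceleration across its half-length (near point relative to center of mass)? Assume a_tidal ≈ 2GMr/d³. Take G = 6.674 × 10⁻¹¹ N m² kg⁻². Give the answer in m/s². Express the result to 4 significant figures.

The tidal stretch is the gradient of GM/d² times the body's extent r, hence the 1/d³ dependence.
Δa = 2GMr/d³
   = 2 × (6.674 × 10⁻¹¹) × (2.785 × 10³⁰) × (11.89) / (6.206 × 10⁵)³
   = 1.849 × 10⁴ m/s²

1.849 × 10⁴ m/s²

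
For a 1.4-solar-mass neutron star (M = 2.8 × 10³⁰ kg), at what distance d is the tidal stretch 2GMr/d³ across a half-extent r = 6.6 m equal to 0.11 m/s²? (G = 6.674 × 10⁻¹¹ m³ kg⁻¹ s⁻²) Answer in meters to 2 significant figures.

2GMr/d³ = a_tidal  ⇒  d = (2GMr / a_tidal)^(1/3)
d = (2 × 6.674×10⁻¹¹ × (2.8 × 10³⁰) × (6.6) / (0.11))^(1/3)
  = 2.8 × 10⁷ m

2.8 × 10⁷ m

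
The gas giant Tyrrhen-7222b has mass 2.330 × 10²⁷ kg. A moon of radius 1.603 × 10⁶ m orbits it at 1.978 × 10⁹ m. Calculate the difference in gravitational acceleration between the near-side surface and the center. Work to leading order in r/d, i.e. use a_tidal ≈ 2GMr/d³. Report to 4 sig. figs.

6.442 × 10⁻⁵ m/s²

a_tidal = 2GMr/d³
        = 2 × (6.674 × 10⁻¹¹) × (2.330 × 10²⁷) × (1.603 × 10⁶) / (1.978 × 10⁹)³
        = 6.442 × 10⁻⁵ m/s²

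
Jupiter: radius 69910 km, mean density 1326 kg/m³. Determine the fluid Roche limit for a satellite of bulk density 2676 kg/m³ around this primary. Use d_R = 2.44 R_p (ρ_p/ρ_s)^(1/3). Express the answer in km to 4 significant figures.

d_R = 2.44 × 69910 km × (1326/2676)^(1/3)
    = 1.350 × 10⁵ km

1.350 × 10⁵ km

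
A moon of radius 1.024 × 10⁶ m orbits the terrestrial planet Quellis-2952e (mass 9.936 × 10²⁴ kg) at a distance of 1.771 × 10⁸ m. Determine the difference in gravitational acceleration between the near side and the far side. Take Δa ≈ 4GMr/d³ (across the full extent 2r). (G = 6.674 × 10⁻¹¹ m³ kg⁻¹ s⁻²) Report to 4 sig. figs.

4.890 × 10⁻⁴ m/s²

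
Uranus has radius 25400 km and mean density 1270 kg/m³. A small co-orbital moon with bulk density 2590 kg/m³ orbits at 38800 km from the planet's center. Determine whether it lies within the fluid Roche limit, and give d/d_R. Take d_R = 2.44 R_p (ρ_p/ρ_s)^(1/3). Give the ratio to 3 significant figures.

inside; d/d_R ≈ 0.794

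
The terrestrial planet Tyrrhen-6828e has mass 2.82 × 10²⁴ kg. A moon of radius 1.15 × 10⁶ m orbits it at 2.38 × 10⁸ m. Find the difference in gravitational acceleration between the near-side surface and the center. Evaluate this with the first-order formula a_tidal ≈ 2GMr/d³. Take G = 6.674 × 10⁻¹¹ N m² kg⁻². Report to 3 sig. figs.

Δa = 2GMr/d³
   = 2 × (6.674 × 10⁻¹¹) × (2.82 × 10²⁴) × (1.15 × 10⁶) / (2.38 × 10⁸)³
   = 3.21 × 10⁻⁵ m/s²

3.21 × 10⁻⁵ m/s²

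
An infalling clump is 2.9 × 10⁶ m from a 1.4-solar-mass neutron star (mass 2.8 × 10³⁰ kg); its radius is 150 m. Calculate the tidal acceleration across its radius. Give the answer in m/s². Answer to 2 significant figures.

2.3 × 10³ m/s²

Δg = 2GMr/d³
   = 2 × (6.674 × 10⁻¹¹) × (2.8 × 10³⁰) × (150) / (2.9 × 10⁶)³
   = 2.3 × 10³ m/s²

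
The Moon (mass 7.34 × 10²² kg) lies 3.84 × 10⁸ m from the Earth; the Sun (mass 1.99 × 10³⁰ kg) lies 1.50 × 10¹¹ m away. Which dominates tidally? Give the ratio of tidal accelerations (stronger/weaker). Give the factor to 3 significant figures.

Tidal acceleration ∝ M/d³, so compare M/d³ for each.
The Moon: (7.34 × 10²²) / (3.84 × 10⁸)³ = 1.296 × 10⁻³
The Sun: (1.99 × 10³⁰) / (1.50 × 10¹¹)³ = 5.896 × 10⁻⁴
Ratio (larger/smaller) = 2.20

The Moon, by a factor of ≈ 2.20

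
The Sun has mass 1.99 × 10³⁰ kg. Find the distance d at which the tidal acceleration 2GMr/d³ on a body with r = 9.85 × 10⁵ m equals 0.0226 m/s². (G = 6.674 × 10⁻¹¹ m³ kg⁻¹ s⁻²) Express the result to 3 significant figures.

2GMr/d³ = a_tidal  ⇒  d = (2GMr / a_tidal)^(1/3)
d = (2 × 6.674×10⁻¹¹ × (1.99 × 10³⁰) × (9.85 × 10⁵) / (0.0226))^(1/3)
  = 2.26 × 10⁹ m

2.26 × 10⁹ m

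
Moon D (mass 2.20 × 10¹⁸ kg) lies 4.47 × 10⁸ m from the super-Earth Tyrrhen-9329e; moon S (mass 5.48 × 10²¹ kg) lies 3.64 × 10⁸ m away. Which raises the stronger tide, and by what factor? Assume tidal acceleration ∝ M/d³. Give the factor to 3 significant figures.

Moon S, by a factor of ≈ 4610

Compare M/d³ for the two perturbers:
Moon D: (2.20 × 10¹⁸) / (4.47 × 10⁸)³ = 2.463 × 10⁻⁸
Moon S: (5.48 × 10²¹) / (3.64 × 10⁸)³ = 1.136 × 10⁻⁴
Ratio (larger/smaller) = 4610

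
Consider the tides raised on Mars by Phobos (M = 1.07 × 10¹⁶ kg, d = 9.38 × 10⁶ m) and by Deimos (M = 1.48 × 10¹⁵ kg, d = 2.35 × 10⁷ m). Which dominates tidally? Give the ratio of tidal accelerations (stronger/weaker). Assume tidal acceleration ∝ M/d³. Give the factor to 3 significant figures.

Phobos, by a factor of ≈ 114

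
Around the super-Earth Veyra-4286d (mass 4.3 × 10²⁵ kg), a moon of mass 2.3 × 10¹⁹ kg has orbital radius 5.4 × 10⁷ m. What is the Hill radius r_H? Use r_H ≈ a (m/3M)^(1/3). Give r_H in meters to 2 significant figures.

3.0 × 10⁵ m

r_H ≈ a (m/3M)^(1/3)
    = (5.4 × 10⁷) × (2.3 × 10¹⁹ / (3 × 4.3 × 10²⁵))^(1/3)
    = 3.0 × 10⁵ m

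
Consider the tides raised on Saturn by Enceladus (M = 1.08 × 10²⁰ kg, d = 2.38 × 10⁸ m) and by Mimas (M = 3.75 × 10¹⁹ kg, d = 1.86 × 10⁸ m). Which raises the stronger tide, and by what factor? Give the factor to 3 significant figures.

Enceladus, by a factor of ≈ 1.37

Compare M/d³ for the two perturbers:
Enceladus: (1.08 × 10²⁰) / (2.38 × 10⁸)³ = 8.011 × 10⁻⁶
Mimas: (3.75 × 10¹⁹) / (1.86 × 10⁸)³ = 5.828 × 10⁻⁶
Ratio (larger/smaller) = 1.37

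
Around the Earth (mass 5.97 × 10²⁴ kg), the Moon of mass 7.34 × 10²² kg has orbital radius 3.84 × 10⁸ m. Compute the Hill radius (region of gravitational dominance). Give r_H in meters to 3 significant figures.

6.15 × 10⁷ m

r_H ≈ a (m/3M)^(1/3)
    = (3.84 × 10⁸) × (7.34 × 10²² / (3 × 5.97 × 10²⁴))^(1/3)
    = 6.15 × 10⁷ m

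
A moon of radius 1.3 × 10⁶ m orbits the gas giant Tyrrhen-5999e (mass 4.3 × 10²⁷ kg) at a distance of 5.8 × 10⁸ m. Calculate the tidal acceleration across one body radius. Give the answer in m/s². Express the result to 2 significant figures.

3.8 × 10⁻³ m/s²

Δa = 2GMr/d³
   = 2 × (6.674 × 10⁻¹¹) × (4.3 × 10²⁷) × (1.3 × 10⁶) / (5.8 × 10⁸)³
   = 3.8 × 10⁻³ m/s²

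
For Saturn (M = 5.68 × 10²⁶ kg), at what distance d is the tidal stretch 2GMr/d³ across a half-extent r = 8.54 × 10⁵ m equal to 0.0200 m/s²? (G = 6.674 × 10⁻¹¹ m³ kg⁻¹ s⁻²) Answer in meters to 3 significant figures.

2GMr/d³ = a_tidal  ⇒  d = (2GMr / a_tidal)^(1/3)
d = (2 × 6.674×10⁻¹¹ × (5.68 × 10²⁶) × (8.54 × 10⁵) / (0.0200))^(1/3)
  = 1.48 × 10⁸ m

1.48 × 10⁸ m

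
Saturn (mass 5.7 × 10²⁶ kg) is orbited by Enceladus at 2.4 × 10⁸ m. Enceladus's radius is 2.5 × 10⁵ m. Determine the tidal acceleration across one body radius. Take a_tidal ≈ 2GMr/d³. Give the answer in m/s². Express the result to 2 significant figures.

a_tidal = 2GMr/d³
        = 2 × (6.674 × 10⁻¹¹) × (5.7 × 10²⁶) × (2.5 × 10⁵) / (2.4 × 10⁸)³
        = 1.4 × 10⁻³ m/s²

1.4 × 10⁻³ m/s²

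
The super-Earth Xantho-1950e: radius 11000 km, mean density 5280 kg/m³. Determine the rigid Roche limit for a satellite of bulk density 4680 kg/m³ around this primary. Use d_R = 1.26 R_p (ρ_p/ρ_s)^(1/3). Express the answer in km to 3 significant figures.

d_R = 1.26 × 11000 km × (5280/4680)^(1/3)
    = 14400 km

14400 km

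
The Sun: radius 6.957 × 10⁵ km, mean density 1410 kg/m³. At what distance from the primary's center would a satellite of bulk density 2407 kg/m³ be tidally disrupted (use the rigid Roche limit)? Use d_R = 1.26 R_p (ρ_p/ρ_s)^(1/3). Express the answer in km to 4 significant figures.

7.335 × 10⁵ km

d_R = 1.26 × 6.957 × 10⁵ km × (1410/2407)^(1/3)
    = 7.335 × 10⁵ km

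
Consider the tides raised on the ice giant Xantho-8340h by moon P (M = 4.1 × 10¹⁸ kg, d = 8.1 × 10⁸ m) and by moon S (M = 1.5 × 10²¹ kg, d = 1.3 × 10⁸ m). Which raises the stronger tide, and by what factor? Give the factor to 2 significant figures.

Moon S, by a factor of ≈ 88000

Tidal stretch scales as M/d³; compute that for each body.
Moon P: (4.1 × 10¹⁸) / (8.1 × 10⁸)³ = 7.715 × 10⁻⁹
Moon S: (1.5 × 10²¹) / (1.3 × 10⁸)³ = 6.827 × 10⁻⁴
Ratio (larger/smaller) = 88000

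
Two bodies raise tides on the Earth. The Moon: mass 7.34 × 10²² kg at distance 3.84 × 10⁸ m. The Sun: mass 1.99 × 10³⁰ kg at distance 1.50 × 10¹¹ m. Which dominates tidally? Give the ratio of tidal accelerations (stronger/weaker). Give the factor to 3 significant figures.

The tide-raising term goes as M/d³ (the gradient of a 1/d² field).
The Moon: (7.34 × 10²²) / (3.84 × 10⁸)³ = 1.296 × 10⁻³
The Sun: (1.99 × 10³⁰) / (1.50 × 10¹¹)³ = 5.896 × 10⁻⁴
Ratio (larger/smaller) = 2.20

The Moon, by a factor of ≈ 2.20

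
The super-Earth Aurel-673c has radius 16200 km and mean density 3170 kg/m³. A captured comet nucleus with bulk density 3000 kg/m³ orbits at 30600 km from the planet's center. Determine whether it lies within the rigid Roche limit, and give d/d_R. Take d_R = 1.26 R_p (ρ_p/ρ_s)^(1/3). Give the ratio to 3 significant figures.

outside; d/d_R ≈ 1.47

d_R = 1.26 × (16200 km) × (3170/3000)^(1/3) = 20790 km
d/d_R = (30600) / (20790) = 1.47
Since d/d_R > 1, the body is outside the Roche limit.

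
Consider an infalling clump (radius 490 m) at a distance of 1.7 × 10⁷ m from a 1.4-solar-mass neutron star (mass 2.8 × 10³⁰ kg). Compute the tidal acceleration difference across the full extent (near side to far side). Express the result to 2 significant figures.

Δg = 4GMr/d³
   = 4 × (6.674 × 10⁻¹¹) × (2.8 × 10³⁰) × (490) / (1.7 × 10⁷)³
   = 7.5 × 10¹ m/s²

7.5 × 10¹ m/s²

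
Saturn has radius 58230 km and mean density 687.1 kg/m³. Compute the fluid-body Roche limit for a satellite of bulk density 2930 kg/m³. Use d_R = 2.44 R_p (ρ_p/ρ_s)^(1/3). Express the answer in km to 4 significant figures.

d_R = 2.44 × 58230 km × (687.1/2930)^(1/3)
    = 87620 km

87620 km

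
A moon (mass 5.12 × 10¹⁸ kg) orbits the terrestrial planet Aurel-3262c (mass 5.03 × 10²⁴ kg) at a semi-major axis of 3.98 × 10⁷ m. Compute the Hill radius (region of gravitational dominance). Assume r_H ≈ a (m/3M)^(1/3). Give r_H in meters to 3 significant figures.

2.78 × 10⁵ m

r_H ≈ a (m/3M)^(1/3)
    = (3.98 × 10⁷) × (5.12 × 10¹⁸ / (3 × 5.03 × 10²⁴))^(1/3)
    = 2.78 × 10⁵ m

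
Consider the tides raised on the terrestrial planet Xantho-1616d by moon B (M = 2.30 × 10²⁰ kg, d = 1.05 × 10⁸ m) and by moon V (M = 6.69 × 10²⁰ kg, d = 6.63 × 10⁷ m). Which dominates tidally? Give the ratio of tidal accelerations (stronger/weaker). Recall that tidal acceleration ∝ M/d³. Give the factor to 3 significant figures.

Tidal acceleration ∝ M/d³, so compare M/d³ for each.
Moon B: (2.30 × 10²⁰) / (1.05 × 10⁸)³ = 1.987 × 10⁻⁴
Moon V: (6.69 × 10²⁰) / (6.63 × 10⁷)³ = 2.296 × 10⁻³
Ratio (larger/smaller) = 11.6

Moon V, by a factor of ≈ 11.6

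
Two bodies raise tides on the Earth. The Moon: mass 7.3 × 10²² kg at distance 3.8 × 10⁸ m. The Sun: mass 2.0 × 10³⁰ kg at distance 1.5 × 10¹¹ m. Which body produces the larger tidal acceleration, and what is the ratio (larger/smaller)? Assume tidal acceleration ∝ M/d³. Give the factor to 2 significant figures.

The Moon, by a factor of ≈ 2.2

Compare M/d³ for the two perturbers:
The Moon: (7.3 × 10²²) / (3.8 × 10⁸)³ = 1.330 × 10⁻³
The Sun: (2.0 × 10³⁰) / (1.5 × 10¹¹)³ = 5.926 × 10⁻⁴
Ratio (larger/smaller) = 2.2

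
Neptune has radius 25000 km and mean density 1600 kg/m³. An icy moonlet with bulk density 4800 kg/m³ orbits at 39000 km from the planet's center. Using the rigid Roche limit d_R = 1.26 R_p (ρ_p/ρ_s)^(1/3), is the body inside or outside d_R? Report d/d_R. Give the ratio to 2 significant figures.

d_R = 1.26 × (25000 km) × (1600/4800)^(1/3) = 21840 km
d/d_R = (39000) / (21840) = 1.8
Since d/d_R > 1, the body is outside the Roche limit.

outside; d/d_R ≈ 1.8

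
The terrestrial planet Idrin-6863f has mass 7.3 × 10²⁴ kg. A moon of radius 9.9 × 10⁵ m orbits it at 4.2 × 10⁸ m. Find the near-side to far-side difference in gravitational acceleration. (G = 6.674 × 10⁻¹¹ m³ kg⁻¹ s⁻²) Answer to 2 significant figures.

Near-to-far spans 2r, so the tidal difference is twice the near-to-center value: 4GMr/d³.
a_tidal = 4GMr/d³
        = 4 × (6.674 × 10⁻¹¹) × (7.3 × 10²⁴) × (9.9 × 10⁵) / (4.2 × 10⁸)³
        = 2.6 × 10⁻⁵ m/s²

2.6 × 10⁻⁵ m/s²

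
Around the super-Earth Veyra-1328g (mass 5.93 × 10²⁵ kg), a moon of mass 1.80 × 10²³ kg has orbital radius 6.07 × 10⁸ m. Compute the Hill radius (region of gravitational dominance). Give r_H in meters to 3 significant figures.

6.09 × 10⁷ m

r_H ≈ a (m/3M)^(1/3)
    = (6.07 × 10⁸) × (1.80 × 10²³ / (3 × 5.93 × 10²⁵))^(1/3)
    = 6.09 × 10⁷ m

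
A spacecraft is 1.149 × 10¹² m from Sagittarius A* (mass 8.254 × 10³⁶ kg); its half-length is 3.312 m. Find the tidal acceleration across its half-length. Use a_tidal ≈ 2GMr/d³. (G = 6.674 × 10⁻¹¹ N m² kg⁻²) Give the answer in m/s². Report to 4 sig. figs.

2.406 × 10⁻⁹ m/s²

Δa = 2GMr/d³
   = 2 × (6.674 × 10⁻¹¹) × (8.254 × 10³⁶) × (3.312) / (1.149 × 10¹²)³
   = 2.406 × 10⁻⁹ m/s²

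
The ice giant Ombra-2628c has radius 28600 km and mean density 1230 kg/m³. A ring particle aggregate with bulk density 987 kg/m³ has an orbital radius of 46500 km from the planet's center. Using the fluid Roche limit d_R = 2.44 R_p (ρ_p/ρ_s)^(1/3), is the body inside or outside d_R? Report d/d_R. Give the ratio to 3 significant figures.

d_R = 2.44 × (28600 km) × (1230/987)^(1/3) = 75100 km
d/d_R = (46500) / (75100) = 0.619
Since d/d_R < 1, the body is inside the Roche limit.

inside; d/d_R ≈ 0.619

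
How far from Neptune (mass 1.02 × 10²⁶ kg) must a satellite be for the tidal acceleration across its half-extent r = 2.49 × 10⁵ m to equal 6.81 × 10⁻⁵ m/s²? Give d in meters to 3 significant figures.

3.68 × 10⁸ m

2GMr/d³ = a_tidal  ⇒  d = (2GMr / a_tidal)^(1/3)
d = (2 × 6.674×10⁻¹¹ × (1.02 × 10²⁶) × (2.49 × 10⁵) / (6.81 × 10⁻⁵))^(1/3)
  = 3.68 × 10⁸ m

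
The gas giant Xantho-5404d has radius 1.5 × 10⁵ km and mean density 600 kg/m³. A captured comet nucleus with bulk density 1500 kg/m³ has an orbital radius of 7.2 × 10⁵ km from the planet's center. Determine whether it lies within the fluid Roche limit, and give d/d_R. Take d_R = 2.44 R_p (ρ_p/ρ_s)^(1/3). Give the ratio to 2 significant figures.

outside; d/d_R ≈ 2.7

d_R = 2.44 × (1.5 × 10⁵ km) × (600/1500)^(1/3) = 2.697 × 10⁵ km
d/d_R = (7.2 × 10⁵) / (2.697 × 10⁵) = 2.7
Since d/d_R > 1, the body is outside the Roche limit.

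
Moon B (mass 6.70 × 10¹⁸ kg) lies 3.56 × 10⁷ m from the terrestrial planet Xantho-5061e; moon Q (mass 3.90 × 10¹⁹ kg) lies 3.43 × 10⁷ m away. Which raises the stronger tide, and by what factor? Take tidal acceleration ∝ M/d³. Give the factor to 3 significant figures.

Tidal acceleration ∝ M/d³, so compare M/d³ for each.
Moon B: (6.70 × 10¹⁸) / (3.56 × 10⁷)³ = 1.485 × 10⁻⁴
Moon Q: (3.90 × 10¹⁹) / (3.43 × 10⁷)³ = 9.665 × 10⁻⁴
Ratio (larger/smaller) = 6.51

Moon Q, by a factor of ≈ 6.51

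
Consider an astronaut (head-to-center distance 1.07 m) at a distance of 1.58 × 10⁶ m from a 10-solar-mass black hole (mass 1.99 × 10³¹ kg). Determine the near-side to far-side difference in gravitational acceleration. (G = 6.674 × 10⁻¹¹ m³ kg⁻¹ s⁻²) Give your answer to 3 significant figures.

Δa = 4GMr/d³
   = 4 × (6.674 × 10⁻¹¹) × (1.99 × 10³¹) × (1.07) / (1.58 × 10⁶)³
   = 1.44 × 10³ m/s²

1.44 × 10³ m/s²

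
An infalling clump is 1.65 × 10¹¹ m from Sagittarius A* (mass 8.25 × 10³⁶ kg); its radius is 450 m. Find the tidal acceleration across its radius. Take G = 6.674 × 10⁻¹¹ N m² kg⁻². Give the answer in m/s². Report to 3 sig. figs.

1.10 × 10⁻⁴ m/s²

Δg = 2GMr/d³
   = 2 × (6.674 × 10⁻¹¹) × (8.25 × 10³⁶) × (450) / (1.65 × 10¹¹)³
   = 1.10 × 10⁻⁴ m/s²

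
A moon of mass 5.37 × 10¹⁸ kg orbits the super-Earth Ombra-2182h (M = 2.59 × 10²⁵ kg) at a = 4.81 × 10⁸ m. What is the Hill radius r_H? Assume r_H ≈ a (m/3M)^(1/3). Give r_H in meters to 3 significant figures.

1.97 × 10⁶ m

r_H ≈ a (m/3M)^(1/3)
    = (4.81 × 10⁸) × (5.37 × 10¹⁸ / (3 × 2.59 × 10²⁵))^(1/3)
    = 1.97 × 10⁶ m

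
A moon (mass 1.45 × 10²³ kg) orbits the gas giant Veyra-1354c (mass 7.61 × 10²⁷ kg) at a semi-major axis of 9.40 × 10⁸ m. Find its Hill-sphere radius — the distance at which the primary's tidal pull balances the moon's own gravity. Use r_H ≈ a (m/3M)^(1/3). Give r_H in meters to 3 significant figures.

1.74 × 10⁷ m

r_H ≈ a (m/3M)^(1/3)
    = (9.40 × 10⁸) × (1.45 × 10²³ / (3 × 7.61 × 10²⁷))^(1/3)
    = 1.74 × 10⁷ m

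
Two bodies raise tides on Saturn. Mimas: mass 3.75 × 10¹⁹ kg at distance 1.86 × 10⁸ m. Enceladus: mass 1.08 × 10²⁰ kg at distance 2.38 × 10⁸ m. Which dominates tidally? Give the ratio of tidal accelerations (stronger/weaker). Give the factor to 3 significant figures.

Compare M/d³ for the two perturbers:
Mimas: (3.75 × 10¹⁹) / (1.86 × 10⁸)³ = 5.828 × 10⁻⁶
Enceladus: (1.08 × 10²⁰) / (2.38 × 10⁸)³ = 8.011 × 10⁻⁶
Ratio (larger/smaller) = 1.37

Enceladus, by a factor of ≈ 1.37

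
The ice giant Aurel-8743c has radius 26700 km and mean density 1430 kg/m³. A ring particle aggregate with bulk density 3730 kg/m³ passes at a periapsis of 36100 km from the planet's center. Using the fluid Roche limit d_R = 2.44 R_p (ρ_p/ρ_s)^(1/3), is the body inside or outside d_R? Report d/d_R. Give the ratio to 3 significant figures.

d_R = 2.44 × (26700 km) × (1430/3730)^(1/3) = 47330 km
d/d_R = (36100) / (47330) = 0.763
Since d/d_R < 1, the body is inside the Roche limit.

inside; d/d_R ≈ 0.763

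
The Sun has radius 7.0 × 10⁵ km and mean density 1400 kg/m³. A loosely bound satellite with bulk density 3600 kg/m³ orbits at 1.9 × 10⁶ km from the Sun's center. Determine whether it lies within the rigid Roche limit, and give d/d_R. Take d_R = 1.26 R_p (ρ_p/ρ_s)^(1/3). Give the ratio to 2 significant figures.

outside; d/d_R ≈ 3.0

d_R = 1.26 × (7.0 × 10⁵ km) × (1400/3600)^(1/3) = 6.438 × 10⁵ km
d/d_R = (1.9 × 10⁶) / (6.438 × 10⁵) = 3.0
Since d/d_R > 1, the body is outside the Roche limit.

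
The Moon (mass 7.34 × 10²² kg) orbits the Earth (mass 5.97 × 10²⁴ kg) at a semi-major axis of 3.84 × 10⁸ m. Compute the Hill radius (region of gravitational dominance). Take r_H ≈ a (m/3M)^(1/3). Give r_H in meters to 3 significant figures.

6.15 × 10⁷ m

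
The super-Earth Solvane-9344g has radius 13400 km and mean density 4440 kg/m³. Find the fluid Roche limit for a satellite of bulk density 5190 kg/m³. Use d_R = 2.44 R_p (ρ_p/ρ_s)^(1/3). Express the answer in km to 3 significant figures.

d_R = 2.44 × 13400 km × (4440/5190)^(1/3)
    = 31000 km

31000 km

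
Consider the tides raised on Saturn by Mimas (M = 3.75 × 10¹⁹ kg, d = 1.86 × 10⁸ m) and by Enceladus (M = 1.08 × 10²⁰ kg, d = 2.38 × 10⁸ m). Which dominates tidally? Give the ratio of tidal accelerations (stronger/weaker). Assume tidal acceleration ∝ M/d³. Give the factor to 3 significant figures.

Tidal acceleration ∝ M/d³, so compare M/d³ for each.
Mimas: (3.75 × 10¹⁹) / (1.86 × 10⁸)³ = 5.828 × 10⁻⁶
Enceladus: (1.08 × 10²⁰) / (2.38 × 10⁸)³ = 8.011 × 10⁻⁶
Ratio (larger/smaller) = 1.37

Enceladus, by a factor of ≈ 1.37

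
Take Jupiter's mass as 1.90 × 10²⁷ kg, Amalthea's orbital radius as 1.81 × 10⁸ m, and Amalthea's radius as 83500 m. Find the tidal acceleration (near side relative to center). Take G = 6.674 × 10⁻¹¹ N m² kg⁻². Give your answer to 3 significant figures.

a_tidal = 2GMr/d³
        = 2 × (6.674 × 10⁻¹¹) × (1.90 × 10²⁷) × (83500) / (1.81 × 10⁸)³
        = 3.57 × 10⁻³ m/s²

3.57 × 10⁻³ m/s²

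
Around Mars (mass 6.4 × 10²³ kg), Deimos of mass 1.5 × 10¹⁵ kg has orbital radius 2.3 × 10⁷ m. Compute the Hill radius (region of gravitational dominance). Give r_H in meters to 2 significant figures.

2.1 × 10⁴ m

r_H ≈ a (m/3M)^(1/3)
    = (2.3 × 10⁷) × (1.5 × 10¹⁵ / (3 × 6.4 × 10²³))^(1/3)
    = 2.1 × 10⁴ m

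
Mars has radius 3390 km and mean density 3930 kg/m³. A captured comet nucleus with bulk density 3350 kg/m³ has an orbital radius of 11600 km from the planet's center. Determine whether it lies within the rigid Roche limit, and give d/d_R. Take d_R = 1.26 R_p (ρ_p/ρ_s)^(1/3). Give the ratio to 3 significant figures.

d_R = 1.26 × (3390 km) × (3930/3350)^(1/3) = 4505 km
d/d_R = (11600) / (4505) = 2.57
Since d/d_R > 1, the body is outside the Roche limit.

outside; d/d_R ≈ 2.57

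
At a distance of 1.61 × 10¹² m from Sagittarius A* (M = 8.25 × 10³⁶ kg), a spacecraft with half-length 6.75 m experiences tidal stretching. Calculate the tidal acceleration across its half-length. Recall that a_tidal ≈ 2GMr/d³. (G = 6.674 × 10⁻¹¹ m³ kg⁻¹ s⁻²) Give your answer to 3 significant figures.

Δg = 2GMr/d³
   = 2 × (6.674 × 10⁻¹¹) × (8.25 × 10³⁶) × (6.75) / (1.61 × 10¹²)³
   = 1.78 × 10⁻⁹ m/s²

1.78 × 10⁻⁹ m/s²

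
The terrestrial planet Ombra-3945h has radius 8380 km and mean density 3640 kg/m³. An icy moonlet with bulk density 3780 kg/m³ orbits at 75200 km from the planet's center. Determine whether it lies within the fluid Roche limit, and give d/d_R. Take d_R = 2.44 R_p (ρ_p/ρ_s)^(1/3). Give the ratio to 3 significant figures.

outside; d/d_R ≈ 3.72

d_R = 2.44 × (8380 km) × (3640/3780)^(1/3) = 20190 km
d/d_R = (75200) / (20190) = 3.72
Since d/d_R > 1, the body is outside the Roche limit.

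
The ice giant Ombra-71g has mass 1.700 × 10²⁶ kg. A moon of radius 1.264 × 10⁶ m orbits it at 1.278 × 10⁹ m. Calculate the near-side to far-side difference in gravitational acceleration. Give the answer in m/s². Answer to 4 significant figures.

Differencing GM/(d−r)² and GM/(d+r)² to first order in r/d gives 4GMr/d³.
Δa = 4GMr/d³
   = 4 × (6.674 × 10⁻¹¹) × (1.700 × 10²⁶) × (1.264 × 10⁶) / (1.278 × 10⁹)³
   = 2.748 × 10⁻⁵ m/s²

2.748 × 10⁻⁵ m/s²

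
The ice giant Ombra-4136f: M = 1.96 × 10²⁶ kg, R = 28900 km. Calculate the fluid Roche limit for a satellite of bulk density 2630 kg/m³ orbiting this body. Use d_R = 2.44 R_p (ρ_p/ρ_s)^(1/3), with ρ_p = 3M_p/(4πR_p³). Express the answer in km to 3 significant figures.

ρ_p = 3M_p/(4πR_p³) = 3 × (1.96 × 10²⁶) / (4π × (2.89 × 10⁷ m)³) = 1940 kg/m³
d_R = 2.44 × 28900 km × (1940/2630)^(1/3)
    = 63700 km

63700 km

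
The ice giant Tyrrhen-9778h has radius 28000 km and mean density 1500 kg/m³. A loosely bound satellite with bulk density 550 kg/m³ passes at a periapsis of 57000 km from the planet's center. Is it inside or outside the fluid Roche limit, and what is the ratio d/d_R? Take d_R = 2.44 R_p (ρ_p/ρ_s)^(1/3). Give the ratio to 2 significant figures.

inside; d/d_R ≈ 0.60

d_R = 2.44 × (28000 km) × (1500/550)^(1/3) = 95450 km
d/d_R = (57000) / (95450) = 0.60
Since d/d_R < 1, the body is inside the Roche limit.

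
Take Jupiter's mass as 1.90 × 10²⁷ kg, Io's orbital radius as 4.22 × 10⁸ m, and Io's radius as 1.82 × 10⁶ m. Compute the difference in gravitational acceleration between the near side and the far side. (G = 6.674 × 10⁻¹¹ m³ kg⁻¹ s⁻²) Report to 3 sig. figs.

1.23 × 10⁻² m/s²

The field gradient is 2GM/d³; across the full diameter 2r the difference is 4GMr/d³.
a_tidal = 4GMr/d³
        = 4 × (6.674 × 10⁻¹¹) × (1.90 × 10²⁷) × (1.82 × 10⁶) / (4.22 × 10⁸)³
        = 1.23 × 10⁻² m/s²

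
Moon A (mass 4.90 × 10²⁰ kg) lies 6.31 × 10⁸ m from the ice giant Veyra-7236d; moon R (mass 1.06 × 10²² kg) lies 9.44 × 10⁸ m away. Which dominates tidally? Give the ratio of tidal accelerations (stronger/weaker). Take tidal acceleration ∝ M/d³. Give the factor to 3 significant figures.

Compare M/d³ for the two perturbers:
Moon A: (4.90 × 10²⁰) / (6.31 × 10⁸)³ = 1.950 × 10⁻⁶
Moon R: (1.06 × 10²²) / (9.44 × 10⁸)³ = 1.260 × 10⁻⁵
Ratio (larger/smaller) = 6.46

Moon R, by a factor of ≈ 6.46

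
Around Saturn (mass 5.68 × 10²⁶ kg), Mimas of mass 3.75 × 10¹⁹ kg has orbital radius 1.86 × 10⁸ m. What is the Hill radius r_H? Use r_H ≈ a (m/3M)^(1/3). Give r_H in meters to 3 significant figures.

5.21 × 10⁵ m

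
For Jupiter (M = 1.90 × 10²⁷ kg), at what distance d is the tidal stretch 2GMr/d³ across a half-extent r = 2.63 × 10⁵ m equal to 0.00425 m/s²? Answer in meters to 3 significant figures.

2GMr/d³ = a_tidal  ⇒  d = (2GMr / a_tidal)^(1/3)
d = (2 × 6.674×10⁻¹¹ × (1.90 × 10²⁷) × (2.63 × 10⁵) / (0.00425))^(1/3)
  = 2.50 × 10⁸ m

2.50 × 10⁸ m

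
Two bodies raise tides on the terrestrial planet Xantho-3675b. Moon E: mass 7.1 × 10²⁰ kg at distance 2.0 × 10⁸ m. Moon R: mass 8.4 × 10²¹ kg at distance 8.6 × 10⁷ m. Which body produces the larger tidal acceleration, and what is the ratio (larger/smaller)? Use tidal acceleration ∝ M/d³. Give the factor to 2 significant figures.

Moon R, by a factor of ≈ 150

Tidal acceleration ∝ M/d³, so compare M/d³ for each.
Moon E: (7.1 × 10²⁰) / (2.0 × 10⁸)³ = 8.875 × 10⁻⁵
Moon R: (8.4 × 10²¹) / (8.6 × 10⁷)³ = 1.321 × 10⁻²
Ratio (larger/smaller) = 150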